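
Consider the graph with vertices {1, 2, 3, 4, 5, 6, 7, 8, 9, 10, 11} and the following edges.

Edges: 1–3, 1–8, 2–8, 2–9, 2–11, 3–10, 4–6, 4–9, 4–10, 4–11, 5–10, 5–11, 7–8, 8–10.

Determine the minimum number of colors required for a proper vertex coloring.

The cycle 8-10-4-11-2-8 has odd length 5, so it cannot be 2-colored; at least 3 colors are needed.
3 colors suffice: 1=blue, 2=green, 3=red, 4=red, 5=red, 6=blue, 7=blue, 8=red, 9=blue, 10=blue, 11=blue. Each edge has distinct colors on its endpoints.

3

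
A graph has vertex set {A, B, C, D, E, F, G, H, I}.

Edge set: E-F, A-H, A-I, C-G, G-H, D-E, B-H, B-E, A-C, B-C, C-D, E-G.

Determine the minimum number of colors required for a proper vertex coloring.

2

A and I are adjacent, so at least 2 colors are needed.
A valid assignment using 2 colors: A=blue, B=blue, C=red, D=blue, E=red, F=blue, G=blue, H=red, I=red. Every edge joins two different colors.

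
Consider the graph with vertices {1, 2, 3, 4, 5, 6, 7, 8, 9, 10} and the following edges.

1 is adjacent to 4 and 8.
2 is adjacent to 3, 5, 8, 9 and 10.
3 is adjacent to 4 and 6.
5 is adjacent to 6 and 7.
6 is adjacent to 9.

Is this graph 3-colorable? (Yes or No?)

Yes

The chromatic number is 3. The cycle 1-4-3-2-8-1 has odd length 5, so it cannot be 2-colored; at least 3 colors are needed.
3 colors suffice: 1=green, 2=red, 3=blue, 4=red, 5=blue, 6=red, 7=red, 8=blue, 9=blue, 10=blue.
That is already a proper 3-coloring.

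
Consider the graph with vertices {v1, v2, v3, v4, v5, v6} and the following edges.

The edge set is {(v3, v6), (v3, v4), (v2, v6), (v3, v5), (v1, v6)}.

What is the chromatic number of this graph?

2

v3 and v5 are adjacent, so at least 2 colors are needed.
2 colors suffice: color 1 → {v1, v2, v3}; color 2 → {v4, v5, v6}. Every edge joins two different colors.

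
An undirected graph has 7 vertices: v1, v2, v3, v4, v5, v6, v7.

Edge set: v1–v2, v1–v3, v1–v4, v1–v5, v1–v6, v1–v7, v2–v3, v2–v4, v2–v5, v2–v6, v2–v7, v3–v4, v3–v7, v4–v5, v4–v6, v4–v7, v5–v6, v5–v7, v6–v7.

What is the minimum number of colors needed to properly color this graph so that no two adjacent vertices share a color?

6

v1, v2, v4, v5, v6, v7 form a clique, so at least 6 colors are needed.
One proper 6-coloring: v1=1, v2=4, v3=5, v4=3, v5=5, v6=6, v7=2. Every edge joins two different colors.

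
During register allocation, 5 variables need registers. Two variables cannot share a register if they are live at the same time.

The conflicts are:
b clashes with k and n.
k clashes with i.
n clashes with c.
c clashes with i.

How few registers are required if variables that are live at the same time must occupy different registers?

3

The cycle k-i-c-n-b-k has odd length 5, so it cannot be 2-colored; at least 3 registers are needed.
3 registers suffice: register 1 → {b, c}; register 2 → {n, i}; register 3 → {k}. No two conflicting variables share a register.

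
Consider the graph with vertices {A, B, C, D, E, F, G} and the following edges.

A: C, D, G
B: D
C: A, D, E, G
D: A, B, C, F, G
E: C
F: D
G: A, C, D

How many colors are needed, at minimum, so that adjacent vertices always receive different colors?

4

A, C, D, G are mutually adjacent (a clique of size 4), so at least 4 colors are needed.
4 colors suffice: color 1 → {D, E}; color 2 → {B, C, F}; color 3 → {A}; color 4 → {G}. Every edge joins two different colors.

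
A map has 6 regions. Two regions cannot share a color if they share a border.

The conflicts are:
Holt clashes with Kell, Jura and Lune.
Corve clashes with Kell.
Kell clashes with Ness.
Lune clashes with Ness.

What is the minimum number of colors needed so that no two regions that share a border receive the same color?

2

Holt and Kell conflict, so at least 2 colors are needed.
2 colors suffice: color 1 → {Kell, Jura, Lune}; color 2 → {Holt, Corve, Ness}. Every pair that conflicts lands in different colors.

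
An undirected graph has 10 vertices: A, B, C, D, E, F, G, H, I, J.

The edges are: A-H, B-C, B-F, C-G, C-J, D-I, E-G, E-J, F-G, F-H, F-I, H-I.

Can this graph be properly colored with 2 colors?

No

F, H, I form a triangle, so at least 3 colors are needed.
So 2 colors are not enough.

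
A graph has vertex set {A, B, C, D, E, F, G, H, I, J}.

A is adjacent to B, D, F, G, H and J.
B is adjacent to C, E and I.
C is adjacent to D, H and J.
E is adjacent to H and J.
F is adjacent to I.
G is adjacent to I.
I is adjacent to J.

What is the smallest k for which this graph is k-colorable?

2

C and J are adjacent, so at least 2 colors are needed.
One proper 2-coloring: A=1, B=2, C=1, D=2, E=1, F=2, G=2, H=2, I=1, J=2. No two adjacent vertices share a color.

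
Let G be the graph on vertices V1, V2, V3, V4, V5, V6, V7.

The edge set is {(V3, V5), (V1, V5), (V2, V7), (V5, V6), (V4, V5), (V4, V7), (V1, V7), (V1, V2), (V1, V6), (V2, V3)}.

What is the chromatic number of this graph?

V1, V2, V7 are pairwise adjacent, so at least 3 colors are needed.
3 colors suffice: color 1 → {V1, V3, V4}; color 2 → {V2, V5}; color 3 → {V6, V7}. No two adjacent vertices share a color.

3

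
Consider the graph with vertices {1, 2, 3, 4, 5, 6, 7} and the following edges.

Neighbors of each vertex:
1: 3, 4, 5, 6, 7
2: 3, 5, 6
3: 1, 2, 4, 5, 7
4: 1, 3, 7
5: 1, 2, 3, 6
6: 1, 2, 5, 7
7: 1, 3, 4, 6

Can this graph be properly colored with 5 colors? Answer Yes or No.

Yes

The chromatic number is 4. 1, 3, 4, 7 are mutually adjacent (a clique of size 4), so at least 4 colors are needed.
4 colors suffice: 1=b, 2=b, 3=a, 4=d, 5=c, 6=a, 7=c.
Since 5 ≥ 4, a proper 5-coloring certainly exists.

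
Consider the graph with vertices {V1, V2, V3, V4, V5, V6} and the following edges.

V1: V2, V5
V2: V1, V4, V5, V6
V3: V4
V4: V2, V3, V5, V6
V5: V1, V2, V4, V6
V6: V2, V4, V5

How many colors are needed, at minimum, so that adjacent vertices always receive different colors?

4

V2, V4, V5, V6 form a clique, so at least 4 colors are needed.
4 colors suffice: color 1 → {V3, V5}; color 2 → {V1, V4}; color 3 → {V2}; color 4 → {V6}. No two adjacent vertices share a color.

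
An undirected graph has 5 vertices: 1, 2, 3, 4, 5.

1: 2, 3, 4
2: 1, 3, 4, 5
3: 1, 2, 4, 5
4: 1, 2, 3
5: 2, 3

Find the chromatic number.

1, 2, 3, 4 form a clique, so at least 4 colors are needed.
A valid assignment using 4 colors: 1=green, 2=red, 3=blue, 4=yellow, 5=green. Each edge has distinct colors on its endpoints.

4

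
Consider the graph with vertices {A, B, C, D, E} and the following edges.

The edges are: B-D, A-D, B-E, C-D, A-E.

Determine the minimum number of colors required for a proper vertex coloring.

2

A and E are adjacent, so at least 2 colors are needed.
2 colors suffice: color 1 → {D, E}; color 2 → {A, B, C}. No two adjacent vertices share a color.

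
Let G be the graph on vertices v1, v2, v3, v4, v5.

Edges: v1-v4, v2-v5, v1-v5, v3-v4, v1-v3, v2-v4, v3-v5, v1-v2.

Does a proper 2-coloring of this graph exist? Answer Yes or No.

v1, v2, v4 form a triangle, so at least 3 colors are needed.
So 2 colors are not enough.

No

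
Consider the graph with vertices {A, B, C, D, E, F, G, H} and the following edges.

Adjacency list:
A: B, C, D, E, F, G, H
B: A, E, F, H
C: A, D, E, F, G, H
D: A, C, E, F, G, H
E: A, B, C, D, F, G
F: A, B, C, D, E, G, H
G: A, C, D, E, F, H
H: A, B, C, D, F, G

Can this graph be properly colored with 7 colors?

Yes

The chromatic number is 6. A, C, D, E, F, G are mutually adjacent (a clique of size 6), so at least 6 colors are needed.
6 colors suffice: A=2, B=3, C=3, D=6, E=5, F=1, G=4, H=5.
Since 7 ≥ 6, a proper 7-coloring certainly exists.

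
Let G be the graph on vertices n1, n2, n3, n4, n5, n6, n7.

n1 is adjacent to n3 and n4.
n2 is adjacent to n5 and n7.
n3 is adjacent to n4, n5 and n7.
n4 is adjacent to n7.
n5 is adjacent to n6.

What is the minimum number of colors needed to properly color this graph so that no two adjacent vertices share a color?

n3, n4, n7 are mutually adjacent, so at least 3 colors are needed.
3 colors suffice: color R → {n2, n3, n6}; color B → {n1, n5, n7}; color G → {n4}. Each edge has distinct colors on its endpoints.

3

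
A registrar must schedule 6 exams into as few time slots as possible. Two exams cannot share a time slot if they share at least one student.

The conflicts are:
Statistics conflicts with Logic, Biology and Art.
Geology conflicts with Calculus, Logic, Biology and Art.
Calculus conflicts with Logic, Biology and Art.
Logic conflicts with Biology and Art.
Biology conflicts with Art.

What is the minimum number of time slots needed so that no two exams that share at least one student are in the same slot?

5

Geology, Calculus, Logic, Biology, Art pairwise conflict, so at least 5 time slots are needed.
Using 5 time slots: Statistics=4, Geology=5, Calculus=4, Logic=3, Biology=2, Art=1. Every pair that conflicts lands in different time slots.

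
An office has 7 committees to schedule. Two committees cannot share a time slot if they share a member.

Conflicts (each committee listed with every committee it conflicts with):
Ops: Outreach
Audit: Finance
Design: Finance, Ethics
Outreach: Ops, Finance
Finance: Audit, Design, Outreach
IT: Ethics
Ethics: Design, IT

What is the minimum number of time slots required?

2

Outreach and Finance conflict, so at least 2 time slots are needed.
2 time slots suffice: time slot 1 → {Ops, Finance, Ethics}; time slot 2 → {Audit, Design, Outreach, IT}. No two conflicting committees share a time slot.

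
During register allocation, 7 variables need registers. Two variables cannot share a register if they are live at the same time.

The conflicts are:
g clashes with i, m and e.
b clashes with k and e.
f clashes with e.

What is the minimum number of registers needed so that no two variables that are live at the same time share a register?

2

g and m conflict, so at least 2 registers are needed.
Using 2 registers: g=2, b=2, f=2, k=1, i=1, m=1, e=1. No two conflicting variables share a register.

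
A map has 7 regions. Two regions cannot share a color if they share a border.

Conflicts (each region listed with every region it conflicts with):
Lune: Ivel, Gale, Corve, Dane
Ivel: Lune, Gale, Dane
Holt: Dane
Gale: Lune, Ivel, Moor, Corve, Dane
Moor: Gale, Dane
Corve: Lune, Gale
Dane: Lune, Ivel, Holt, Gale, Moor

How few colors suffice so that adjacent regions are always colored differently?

Lune, Ivel, Gale, Dane are mutually in conflict, so at least 4 colors are needed.
4 colors suffice: color 1 → {Holt, Gale}; color 2 → {Corve, Dane}; color 3 → {Lune, Moor}; color 4 → {Ivel}. No two conflicting regions share a color.

4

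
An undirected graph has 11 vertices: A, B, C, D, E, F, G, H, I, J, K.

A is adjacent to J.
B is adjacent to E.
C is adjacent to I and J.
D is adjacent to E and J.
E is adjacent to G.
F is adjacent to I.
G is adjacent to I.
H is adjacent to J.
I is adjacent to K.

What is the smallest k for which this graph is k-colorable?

F and I are adjacent, so at least 2 colors are needed.
A valid assignment using 2 colors: A=2, B=2, C=2, D=2, E=1, F=2, G=2, H=2, I=1, J=1, K=2. Each edge has distinct colors on its endpoints.

2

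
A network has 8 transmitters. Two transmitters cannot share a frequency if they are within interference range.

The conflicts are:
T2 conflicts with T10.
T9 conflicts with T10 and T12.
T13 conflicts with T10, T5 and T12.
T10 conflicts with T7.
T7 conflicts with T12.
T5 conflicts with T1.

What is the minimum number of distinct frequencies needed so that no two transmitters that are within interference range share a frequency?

2

T2 and T10 conflict, so at least 2 frequencies are needed.
2 frequencies suffice: T2=2, T9=2, T13=2, T10=1, T7=2, T5=1, T1=2, T12=1. Each listed conflict is separated.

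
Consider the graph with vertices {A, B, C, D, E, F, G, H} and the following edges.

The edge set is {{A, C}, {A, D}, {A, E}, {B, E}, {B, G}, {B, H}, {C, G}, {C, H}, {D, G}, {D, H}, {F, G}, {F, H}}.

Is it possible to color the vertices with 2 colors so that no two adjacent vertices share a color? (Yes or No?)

The cycle D-G-B-E-A-D has odd length 5, so it cannot be 2-colored; at least 3 colors are needed.
So 2 colors are not enough.

No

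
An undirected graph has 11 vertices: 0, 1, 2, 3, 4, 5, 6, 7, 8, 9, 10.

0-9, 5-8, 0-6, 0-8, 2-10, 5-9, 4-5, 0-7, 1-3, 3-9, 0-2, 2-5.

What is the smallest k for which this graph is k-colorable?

2

0 and 9 are adjacent, so at least 2 colors are needed.
2 colors suffice: color red → {0, 3, 5, 10}; color blue → {1, 2, 4, 6, 7, 8, 9}. No two adjacent vertices share a color.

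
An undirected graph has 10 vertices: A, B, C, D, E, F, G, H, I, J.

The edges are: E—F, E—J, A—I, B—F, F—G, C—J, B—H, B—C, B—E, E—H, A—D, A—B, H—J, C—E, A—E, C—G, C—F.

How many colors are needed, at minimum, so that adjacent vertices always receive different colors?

4

B, C, E, F are mutually adjacent (a clique of size 4), so at least 4 colors are needed.
4 colors suffice: color 1 → {D, E, G, I}; color 2 → {B, J}; color 3 → {A, C, H}; color 4 → {F}. Every edge joins two different colors.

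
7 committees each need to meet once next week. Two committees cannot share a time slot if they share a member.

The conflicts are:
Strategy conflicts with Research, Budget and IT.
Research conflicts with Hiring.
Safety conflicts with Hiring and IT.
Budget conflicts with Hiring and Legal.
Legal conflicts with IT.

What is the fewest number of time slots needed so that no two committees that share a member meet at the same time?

The cycle Budget-Hiring-Safety-IT-Strategy-Budget has odd length 5, so it cannot be 2-colored; at least 3 time slots are needed.
3 time slots suffice: time slot 1 → {Hiring, IT}; time slot 2 → {Strategy, Safety, Legal}; time slot 3 → {Research, Budget}. Every pair that conflicts lands in different time slots.

3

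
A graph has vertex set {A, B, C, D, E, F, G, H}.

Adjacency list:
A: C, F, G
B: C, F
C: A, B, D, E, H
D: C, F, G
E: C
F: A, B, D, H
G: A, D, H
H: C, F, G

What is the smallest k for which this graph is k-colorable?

2

A and F are adjacent, so at least 2 colors are needed.
2 colors suffice: A=blue, B=blue, C=red, D=blue, E=blue, F=red, G=red, H=blue. Each edge has distinct colors on its endpoints.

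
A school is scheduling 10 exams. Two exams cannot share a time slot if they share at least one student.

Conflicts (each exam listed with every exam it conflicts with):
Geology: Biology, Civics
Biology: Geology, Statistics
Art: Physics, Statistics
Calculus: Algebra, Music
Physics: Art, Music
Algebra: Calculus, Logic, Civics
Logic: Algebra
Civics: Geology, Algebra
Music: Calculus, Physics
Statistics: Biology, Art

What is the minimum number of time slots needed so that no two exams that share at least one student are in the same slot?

The cycle Civics-Geology-Biology-Statistics-Art-Physics-Music-Calculus-Algebra-Civics has odd length 9, so it cannot be 2-colored; at least 3 time slots are needed.
Using 3 time slots: Geology=1, Biology=3, Art=1, Calculus=2, Physics=2, Algebra=1, Logic=2, Civics=2, Music=1, Statistics=2. No two conflicting exams share a time slot.

3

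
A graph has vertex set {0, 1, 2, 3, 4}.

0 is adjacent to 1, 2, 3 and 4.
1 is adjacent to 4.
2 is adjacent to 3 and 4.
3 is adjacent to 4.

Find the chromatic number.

0, 2, 3, 4 are pairwise adjacent (a clique of size 4), so at least 4 colors are needed.
4 colors suffice: color a → {0}; color b → {4}; color c → {1, 2}; color d → {3}. No two adjacent vertices share a color.

4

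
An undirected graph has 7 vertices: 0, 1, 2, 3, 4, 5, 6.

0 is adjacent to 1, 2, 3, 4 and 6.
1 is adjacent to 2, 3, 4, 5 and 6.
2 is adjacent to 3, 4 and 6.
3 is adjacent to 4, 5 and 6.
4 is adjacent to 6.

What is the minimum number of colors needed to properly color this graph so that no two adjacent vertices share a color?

0, 1, 2, 3, 4, 6 are mutually adjacent (a clique of size 6), so at least 6 colors are needed.
6 colors suffice: color a → {1}; color b → {3}; color c → {0, 5}; color d → {2}; color e → {4}; color f → {6}. No two adjacent vertices share a color.

6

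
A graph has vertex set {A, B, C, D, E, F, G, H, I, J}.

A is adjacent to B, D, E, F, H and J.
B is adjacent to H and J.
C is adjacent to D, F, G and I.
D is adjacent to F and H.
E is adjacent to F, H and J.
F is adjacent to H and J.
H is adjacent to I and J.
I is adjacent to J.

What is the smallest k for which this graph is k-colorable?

A, E, F, H, J form a clique, so at least 5 colors are needed.
A valid assignment using 5 colors: A=yellow, B=blue, C=red, D=green, E=purple, F=blue, G=blue, H=red, I=blue, J=green. No two adjacent vertices share a color.

5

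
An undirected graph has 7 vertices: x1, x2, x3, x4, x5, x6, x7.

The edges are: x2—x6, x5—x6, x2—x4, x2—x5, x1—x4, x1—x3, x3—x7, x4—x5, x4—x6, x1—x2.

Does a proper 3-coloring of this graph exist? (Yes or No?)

x2, x4, x5, x6 are mutually adjacent (a clique of size 4), so at least 4 colors are needed.
So 3 colors are not enough.

No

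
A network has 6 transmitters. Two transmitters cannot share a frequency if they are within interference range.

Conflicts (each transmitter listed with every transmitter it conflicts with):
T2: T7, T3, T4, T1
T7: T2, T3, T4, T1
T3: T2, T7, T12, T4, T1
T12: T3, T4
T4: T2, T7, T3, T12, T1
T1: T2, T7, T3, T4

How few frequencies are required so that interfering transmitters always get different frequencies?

T2, T7, T3, T4, T1 all conflict with each other, so at least 5 frequencies are needed.
5 frequencies suffice: frequency 1 → {T3}; frequency 2 → {T4}; frequency 3 → {T7, T12}; frequency 4 → {T2}; frequency 5 → {T1}. Each listed conflict is separated.

5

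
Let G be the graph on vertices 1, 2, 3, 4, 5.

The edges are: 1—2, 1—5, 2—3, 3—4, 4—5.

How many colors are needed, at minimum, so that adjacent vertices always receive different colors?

The cycle 3-2-1-5-4-3 has odd length 5, so it cannot be 2-colored; at least 3 colors are needed.
A valid assignment using 3 colors: 1=red, 2=blue, 3=green, 4=red, 5=blue. Every edge joins two different colors.

3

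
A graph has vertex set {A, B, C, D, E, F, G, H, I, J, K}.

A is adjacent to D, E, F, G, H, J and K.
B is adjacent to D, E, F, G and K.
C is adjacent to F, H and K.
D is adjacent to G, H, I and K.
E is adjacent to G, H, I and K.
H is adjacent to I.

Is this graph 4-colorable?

The chromatic number is 3. A, D, G form a triangle, so at least 3 colors are needed.
3 colors suffice: color red → {A, B, C, I}; color blue → {D, E, F, J}; color green → {G, H, K}.
Since 4 ≥ 3, a proper 4-coloring certainly exists.

Yes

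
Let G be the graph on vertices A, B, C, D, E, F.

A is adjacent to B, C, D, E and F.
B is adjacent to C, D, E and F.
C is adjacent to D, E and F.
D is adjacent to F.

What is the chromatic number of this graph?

A, B, C, D, F form a clique, so at least 5 colors are needed.
5 colors suffice: color 1 → {A}; color 2 → {B}; color 3 → {C}; color 4 → {D, E}; color 5 → {F}. No two adjacent vertices share a color.

5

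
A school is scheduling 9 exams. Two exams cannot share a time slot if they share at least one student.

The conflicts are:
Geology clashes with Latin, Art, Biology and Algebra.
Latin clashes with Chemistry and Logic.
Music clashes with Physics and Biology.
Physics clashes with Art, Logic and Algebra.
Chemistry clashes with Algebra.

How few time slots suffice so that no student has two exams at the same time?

3

The cycle Latin-Geology-Algebra-Physics-Logic-Latin has odd length 5, so it cannot be 2-colored; at least 3 time slots are needed.
3 time slots suffice: time slot 1 → {Geology, Physics, Chemistry}; time slot 2 → {Latin, Music, Art, Algebra}; time slot 3 → {Logic, Biology}. Every pair that conflicts lands in different time slots.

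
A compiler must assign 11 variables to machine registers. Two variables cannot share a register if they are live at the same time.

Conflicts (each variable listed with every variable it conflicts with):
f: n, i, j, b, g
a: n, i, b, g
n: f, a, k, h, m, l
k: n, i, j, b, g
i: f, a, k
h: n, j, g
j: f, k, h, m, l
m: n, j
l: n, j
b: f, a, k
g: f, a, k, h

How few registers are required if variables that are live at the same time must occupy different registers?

n and h conflict, so at least 2 registers are needed.
2 registers suffice: register 1 → {n, i, j, b, g}; register 2 → {f, a, k, h, m, l}. Each listed conflict is separated.

2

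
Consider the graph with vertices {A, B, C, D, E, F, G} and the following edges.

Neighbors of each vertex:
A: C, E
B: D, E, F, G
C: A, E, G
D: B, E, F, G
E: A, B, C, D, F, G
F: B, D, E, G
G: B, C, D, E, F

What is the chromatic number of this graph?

5

B, D, E, F, G are pairwise adjacent (a clique of size 5), so at least 5 colors are needed.
A valid assignment using 5 colors: A=2, B=3, C=3, D=5, E=1, F=4, G=2. Every edge joins two different colors.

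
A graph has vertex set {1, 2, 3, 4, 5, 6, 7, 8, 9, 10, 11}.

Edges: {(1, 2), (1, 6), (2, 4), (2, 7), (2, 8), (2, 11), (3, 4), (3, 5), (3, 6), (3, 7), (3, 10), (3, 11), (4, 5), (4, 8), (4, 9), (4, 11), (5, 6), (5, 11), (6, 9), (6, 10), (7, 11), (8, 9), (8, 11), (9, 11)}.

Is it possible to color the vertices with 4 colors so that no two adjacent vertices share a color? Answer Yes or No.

Yes

The chromatic number is 4. 4, 8, 9, 11 form a clique, so at least 4 colors are needed.
4 colors suffice: 1=blue, 2=green, 3=green, 4=blue, 5=yellow, 6=red, 7=blue, 8=yellow, 9=green, 10=blue, 11=red.
That is already a proper 4-coloring.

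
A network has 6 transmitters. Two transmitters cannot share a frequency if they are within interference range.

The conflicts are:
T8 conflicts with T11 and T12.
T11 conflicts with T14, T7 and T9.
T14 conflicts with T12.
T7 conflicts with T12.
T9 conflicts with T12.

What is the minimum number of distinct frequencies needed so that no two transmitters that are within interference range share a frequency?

2

T11 and T7 conflict, so at least 2 frequencies are needed.
2 frequencies suffice: frequency 1 → {T11, T12}; frequency 2 → {T8, T14, T7, T9}. Each listed conflict is separated.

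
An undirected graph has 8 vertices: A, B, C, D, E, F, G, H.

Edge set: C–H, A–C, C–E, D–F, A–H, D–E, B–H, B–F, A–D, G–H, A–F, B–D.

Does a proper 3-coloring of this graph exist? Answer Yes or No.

Yes

The chromatic number is 3. A, C, H are mutually adjacent, so at least 3 colors are needed.
One proper 3-coloring: A=2, B=2, C=3, D=1, E=2, F=3, G=2, H=1.
That is already a proper 3-coloring.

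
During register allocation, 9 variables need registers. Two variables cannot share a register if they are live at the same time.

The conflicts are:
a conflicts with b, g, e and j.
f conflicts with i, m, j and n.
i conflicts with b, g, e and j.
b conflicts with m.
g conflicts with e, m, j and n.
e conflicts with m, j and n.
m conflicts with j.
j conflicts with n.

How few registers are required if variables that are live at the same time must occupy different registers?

a, g, e, j pairwise conflict, so at least 4 registers are needed.
A valid assignment using 4 registers: a=4, f=2, i=4, b=1, g=2, e=3, m=4, j=1, n=4. Each listed conflict is separated.

4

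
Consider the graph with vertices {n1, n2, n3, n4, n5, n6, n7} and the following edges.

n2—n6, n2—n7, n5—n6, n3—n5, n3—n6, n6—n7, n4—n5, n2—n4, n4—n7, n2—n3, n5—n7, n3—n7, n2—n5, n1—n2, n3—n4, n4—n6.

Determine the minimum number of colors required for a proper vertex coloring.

6

n2, n3, n4, n5, n6, n7 are mutually adjacent (a clique of size 6), so at least 6 colors are needed.
6 colors suffice: color 1 → {n2}; color 2 → {n1, n4}; color 3 → {n6}; color 4 → {n7}; color 5 → {n5}; color 6 → {n3}. Every edge joins two different colors.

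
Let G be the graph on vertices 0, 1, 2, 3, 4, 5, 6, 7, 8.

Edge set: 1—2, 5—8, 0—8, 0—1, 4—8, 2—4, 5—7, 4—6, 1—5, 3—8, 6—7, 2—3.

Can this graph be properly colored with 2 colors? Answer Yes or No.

No

The cycle 8-4-6-7-5-8 has odd length 5, so it cannot be 2-colored; at least 3 colors are needed.
So 2 colors are not enough.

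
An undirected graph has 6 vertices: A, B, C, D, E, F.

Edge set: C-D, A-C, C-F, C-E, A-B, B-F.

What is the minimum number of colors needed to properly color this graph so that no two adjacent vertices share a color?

2

C and D are adjacent, so at least 2 colors are needed.
2 colors suffice: color 1 → {B, C}; color 2 → {A, D, E, F}. No two adjacent vertices share a color.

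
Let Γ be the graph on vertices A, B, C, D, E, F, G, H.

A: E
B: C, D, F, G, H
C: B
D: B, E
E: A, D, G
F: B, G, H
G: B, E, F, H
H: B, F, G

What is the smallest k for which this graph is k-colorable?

B, F, G, H form a clique, so at least 4 colors are needed.
4 colors suffice: A=2, B=1, C=2, D=2, E=1, F=3, G=2, H=4. Each edge has distinct colors on its endpoints.

4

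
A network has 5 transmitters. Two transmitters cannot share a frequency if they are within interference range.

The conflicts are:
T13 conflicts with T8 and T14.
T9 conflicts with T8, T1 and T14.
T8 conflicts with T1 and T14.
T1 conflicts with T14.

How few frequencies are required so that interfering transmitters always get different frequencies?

T9, T8, T1, T14 pairwise conflict, so at least 4 frequencies are needed.
Using 4 frequencies: T13=3, T9=4, T8=2, T1=3, T14=1. Every pair that conflicts lands in different frequencies.

4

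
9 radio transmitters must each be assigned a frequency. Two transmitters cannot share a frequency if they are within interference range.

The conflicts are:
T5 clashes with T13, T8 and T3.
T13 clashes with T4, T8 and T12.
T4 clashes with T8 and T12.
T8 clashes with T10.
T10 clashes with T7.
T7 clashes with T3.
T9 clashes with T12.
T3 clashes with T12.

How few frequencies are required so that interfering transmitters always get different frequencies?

3

T13, T4, T12 pairwise conflict, so at least 3 frequencies are needed.
3 frequencies suffice: T5=3, T13=2, T4=3, T8=1, T10=2, T7=1, T9=2, T3=2, T12=1. No two conflicting transmitters share a frequency.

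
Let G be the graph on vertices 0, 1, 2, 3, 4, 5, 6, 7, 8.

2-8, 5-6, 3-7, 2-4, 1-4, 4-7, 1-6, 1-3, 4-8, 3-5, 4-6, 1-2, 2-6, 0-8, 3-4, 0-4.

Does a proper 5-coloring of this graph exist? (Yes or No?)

Yes

The chromatic number is 4. 1, 2, 4, 6 are mutually adjacent (a clique of size 4), so at least 4 colors are needed.
4 colors suffice: color red → {4, 5}; color blue → {1, 7, 8}; color green → {0, 2, 3}; color yellow → {6}.
Since 5 ≥ 4, a proper 5-coloring certainly exists.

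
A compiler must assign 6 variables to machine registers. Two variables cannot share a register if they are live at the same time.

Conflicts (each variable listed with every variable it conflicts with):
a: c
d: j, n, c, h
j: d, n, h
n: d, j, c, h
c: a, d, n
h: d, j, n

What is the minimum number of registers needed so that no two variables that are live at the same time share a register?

d, j, n, h are mutually in conflict, so at least 4 registers are needed.
A valid assignment using 4 registers: a=1, d=1, j=3, n=2, c=3, h=4. Every pair that conflicts lands in different registers.

4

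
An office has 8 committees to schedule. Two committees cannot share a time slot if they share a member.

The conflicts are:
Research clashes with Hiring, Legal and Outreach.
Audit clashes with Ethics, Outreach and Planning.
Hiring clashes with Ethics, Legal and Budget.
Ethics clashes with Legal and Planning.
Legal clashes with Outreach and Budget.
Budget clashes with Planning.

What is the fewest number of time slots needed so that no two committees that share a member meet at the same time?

Hiring, Legal, Budget are mutually in conflict, so at least 3 time slots are needed.
3 time slots suffice: Research=3, Audit=1, Hiring=2, Ethics=3, Legal=1, Outreach=2, Budget=3, Planning=2. Every pair that conflicts lands in different time slots.

3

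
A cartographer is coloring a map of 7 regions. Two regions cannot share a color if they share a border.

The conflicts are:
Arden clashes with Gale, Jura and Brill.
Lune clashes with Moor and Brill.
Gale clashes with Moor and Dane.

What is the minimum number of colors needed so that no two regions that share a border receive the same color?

The cycle Moor-Gale-Arden-Brill-Lune-Moor has odd length 5, so it cannot be 2-colored; at least 3 colors are needed.
3 colors suffice: color 1 → {Arden, Moor, Dane}; color 2 → {Lune, Gale, Jura}; color 3 → {Brill}. Every pair that conflicts lands in different colors.

3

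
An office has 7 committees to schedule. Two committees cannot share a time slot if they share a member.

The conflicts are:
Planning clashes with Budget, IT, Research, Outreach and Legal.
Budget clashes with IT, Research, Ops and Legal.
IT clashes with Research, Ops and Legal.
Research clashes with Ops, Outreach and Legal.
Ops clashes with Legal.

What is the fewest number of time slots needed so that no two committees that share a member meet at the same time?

Planning, Budget, IT, Research, Legal all conflict with each other, so at least 5 time slots are needed.
5 time slots suffice: time slot 1 → {Research}; time slot 2 → {Planning, Ops}; time slot 3 → {IT, Outreach}; time slot 4 → {Budget}; time slot 5 → {Legal}. Every pair that conflicts lands in different time slots.

5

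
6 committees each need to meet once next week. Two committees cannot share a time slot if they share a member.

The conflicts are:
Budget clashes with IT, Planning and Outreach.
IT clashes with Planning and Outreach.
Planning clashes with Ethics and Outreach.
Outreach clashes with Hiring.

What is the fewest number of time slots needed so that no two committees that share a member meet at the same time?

Budget, IT, Planning, Outreach pairwise conflict, so at least 4 time slots are needed.
4 time slots suffice: time slot 1 → {Planning, Hiring}; time slot 2 → {Ethics, Outreach}; time slot 3 → {Budget}; time slot 4 → {IT}. No two conflicting committees share a time slot.

4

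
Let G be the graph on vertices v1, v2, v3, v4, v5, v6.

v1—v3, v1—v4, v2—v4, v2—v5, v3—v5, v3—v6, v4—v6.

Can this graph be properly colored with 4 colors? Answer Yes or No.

Yes

The chromatic number is 3. The cycle v2-v4-v1-v3-v5-v2 has odd length 5, so it cannot be 2-colored; at least 3 colors are needed.
One proper 3-coloring: v1=2, v2=3, v3=1, v4=1, v5=2, v6=2.
Since 4 ≥ 3, a proper 4-coloring certainly exists.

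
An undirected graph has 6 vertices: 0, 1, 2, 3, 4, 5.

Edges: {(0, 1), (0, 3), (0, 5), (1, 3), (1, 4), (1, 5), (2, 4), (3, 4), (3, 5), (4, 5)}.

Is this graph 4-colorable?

Yes

The chromatic number is 4. 0, 1, 3, 5 are mutually adjacent (a clique of size 4), so at least 4 colors are needed.
4 colors suffice: color a → {2, 3}; color b → {1}; color c → {5}; color d → {0, 4}.
That is already a proper 4-coloring.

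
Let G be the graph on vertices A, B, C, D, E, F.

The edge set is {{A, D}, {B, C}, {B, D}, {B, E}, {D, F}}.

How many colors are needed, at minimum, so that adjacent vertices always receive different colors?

D and F are adjacent, so at least 2 colors are needed.
2 colors suffice: color 1 → {A, B, F}; color 2 → {C, D, E}. Every edge joins two different colors.

2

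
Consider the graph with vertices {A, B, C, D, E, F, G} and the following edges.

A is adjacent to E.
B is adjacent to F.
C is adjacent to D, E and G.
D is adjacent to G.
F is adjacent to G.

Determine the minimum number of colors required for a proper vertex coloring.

3

C, D, G are pairwise adjacent, so at least 3 colors are needed.
3 colors suffice: color red → {A, C, F}; color blue → {B, E, G}; color green → {D}. Each edge has distinct colors on its endpoints.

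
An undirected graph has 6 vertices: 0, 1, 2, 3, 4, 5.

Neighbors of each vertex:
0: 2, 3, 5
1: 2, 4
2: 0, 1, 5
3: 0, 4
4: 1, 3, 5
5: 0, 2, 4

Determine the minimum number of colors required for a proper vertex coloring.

0, 2, 5 are mutually adjacent, so at least 3 colors are needed.
3 colors suffice: color a → {0, 4}; color b → {1, 3, 5}; color c → {2}. No two adjacent vertices share a color.

3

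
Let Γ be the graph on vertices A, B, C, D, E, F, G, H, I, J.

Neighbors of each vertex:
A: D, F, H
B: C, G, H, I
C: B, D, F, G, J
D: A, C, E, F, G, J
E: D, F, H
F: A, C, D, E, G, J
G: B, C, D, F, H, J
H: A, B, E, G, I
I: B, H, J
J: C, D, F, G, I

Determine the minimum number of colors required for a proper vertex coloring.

C, D, F, G, J form a clique, so at least 5 colors are needed.
5 colors suffice: color 1 → {F, H}; color 2 → {B, D}; color 3 → {A, E, G, I}; color 4 → {C}; color 5 → {J}. Every edge joins two different colors.

5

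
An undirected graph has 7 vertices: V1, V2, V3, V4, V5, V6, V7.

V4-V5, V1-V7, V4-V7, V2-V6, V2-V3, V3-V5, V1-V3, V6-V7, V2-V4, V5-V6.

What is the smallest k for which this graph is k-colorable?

3

The cycle V2-V6-V7-V1-V3-V2 has odd length 5, so it cannot be 2-colored; at least 3 colors are needed.
3 colors suffice: color 1 → {V3, V7}; color 2 → {V1, V2, V5}; color 3 → {V4, V6}. Each edge has distinct colors on its endpoints.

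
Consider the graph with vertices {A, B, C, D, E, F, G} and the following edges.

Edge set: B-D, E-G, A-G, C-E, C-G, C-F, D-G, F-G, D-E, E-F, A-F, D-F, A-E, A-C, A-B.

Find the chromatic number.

A, C, E, F, G form a clique, so at least 5 colors are needed.
5 colors suffice: color 1 → {B, E}; color 2 → {F}; color 3 → {A, D}; color 4 → {G}; color 5 → {C}. No two adjacent vertices share a color.

5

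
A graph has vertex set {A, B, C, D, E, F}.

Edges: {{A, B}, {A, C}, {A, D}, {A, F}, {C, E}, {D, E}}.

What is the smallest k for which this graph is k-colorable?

2

A and B are adjacent, so at least 2 colors are needed.
2 colors suffice: A=1, B=2, C=2, D=2, E=1, F=2. No two adjacent vertices share a color.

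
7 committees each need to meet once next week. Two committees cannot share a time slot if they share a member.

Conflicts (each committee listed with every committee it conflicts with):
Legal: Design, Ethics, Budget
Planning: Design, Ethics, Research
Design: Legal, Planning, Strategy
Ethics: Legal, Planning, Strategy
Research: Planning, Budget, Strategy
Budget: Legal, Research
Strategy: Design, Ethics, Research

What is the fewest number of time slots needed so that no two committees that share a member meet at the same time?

3

The cycle Strategy-Research-Budget-Legal-Ethics-Strategy has odd length 5, so it cannot be 2-colored; at least 3 time slots are needed.
3 time slots suffice: Legal=2, Planning=2, Design=1, Ethics=1, Research=1, Budget=3, Strategy=2. Every pair that conflicts lands in different time slots.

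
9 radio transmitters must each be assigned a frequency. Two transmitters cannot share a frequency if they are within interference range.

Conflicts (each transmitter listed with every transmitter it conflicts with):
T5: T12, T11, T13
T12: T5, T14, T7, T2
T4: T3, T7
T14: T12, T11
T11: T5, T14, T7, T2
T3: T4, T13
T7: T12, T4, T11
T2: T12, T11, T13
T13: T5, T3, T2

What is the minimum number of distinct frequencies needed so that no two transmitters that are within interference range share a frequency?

T14 and T11 conflict, so at least 2 frequencies are needed.
2 frequencies suffice: T5=2, T12=1, T4=1, T14=2, T11=1, T3=2, T7=2, T2=2, T13=1. No two conflicting transmitters share a frequency.

2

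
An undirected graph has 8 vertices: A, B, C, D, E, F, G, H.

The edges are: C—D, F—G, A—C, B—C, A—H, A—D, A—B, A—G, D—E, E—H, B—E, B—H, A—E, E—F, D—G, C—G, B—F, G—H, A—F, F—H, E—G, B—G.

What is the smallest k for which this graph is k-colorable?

A, B, E, F, G, H are pairwise adjacent (a clique of size 6), so at least 6 colors are needed.
One proper 6-coloring: A=2, B=3, C=4, D=3, E=4, F=5, G=1, H=6. Every edge joins two different colors.

6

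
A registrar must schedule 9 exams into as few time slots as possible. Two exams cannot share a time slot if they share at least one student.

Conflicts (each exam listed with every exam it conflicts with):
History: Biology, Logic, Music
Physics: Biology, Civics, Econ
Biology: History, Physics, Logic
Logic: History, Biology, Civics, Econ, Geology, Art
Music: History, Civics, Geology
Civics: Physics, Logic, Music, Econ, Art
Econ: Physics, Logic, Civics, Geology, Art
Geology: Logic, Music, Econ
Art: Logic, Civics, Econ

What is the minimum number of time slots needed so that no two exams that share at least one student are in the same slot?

Logic, Civics, Econ, Art all conflict with each other, so at least 4 time slots are needed.
4 time slots suffice: History=3, Physics=1, Biology=2, Logic=1, Music=1, Civics=3, Econ=2, Geology=3, Art=4. No two conflicting exams share a time slot.

4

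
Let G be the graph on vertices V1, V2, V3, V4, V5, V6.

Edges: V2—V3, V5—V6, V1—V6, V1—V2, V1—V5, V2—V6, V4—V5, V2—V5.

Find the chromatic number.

4

V1, V2, V5, V6 are pairwise adjacent (a clique of size 4), so at least 4 colors are needed.
4 colors suffice: color R → {V3, V5}; color B → {V2, V4}; color G → {V6}; color Y → {V1}. No two adjacent vertices share a color.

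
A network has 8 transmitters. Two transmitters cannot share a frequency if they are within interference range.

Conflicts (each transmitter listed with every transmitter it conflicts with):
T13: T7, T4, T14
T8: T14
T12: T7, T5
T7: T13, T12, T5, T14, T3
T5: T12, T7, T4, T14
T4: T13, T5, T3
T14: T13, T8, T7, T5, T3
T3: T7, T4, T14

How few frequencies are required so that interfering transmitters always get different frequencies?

T7, T5, T14 are mutually in conflict, so at least 3 frequencies are needed.
A valid assignment using 3 frequencies: T13=3, T8=2, T12=1, T7=2, T5=3, T4=1, T14=1, T3=3. No two conflicting transmitters share a frequency.

3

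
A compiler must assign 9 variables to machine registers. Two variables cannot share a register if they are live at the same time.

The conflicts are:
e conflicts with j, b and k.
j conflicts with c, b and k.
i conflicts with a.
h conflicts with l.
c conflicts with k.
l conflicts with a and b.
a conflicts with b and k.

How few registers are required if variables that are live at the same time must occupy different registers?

3

j, c, k are mutually in conflict, so at least 3 registers are needed.
3 registers suffice: e=3, j=1, i=2, h=1, c=3, l=3, a=1, b=2, k=2. No two conflicting variables share a register.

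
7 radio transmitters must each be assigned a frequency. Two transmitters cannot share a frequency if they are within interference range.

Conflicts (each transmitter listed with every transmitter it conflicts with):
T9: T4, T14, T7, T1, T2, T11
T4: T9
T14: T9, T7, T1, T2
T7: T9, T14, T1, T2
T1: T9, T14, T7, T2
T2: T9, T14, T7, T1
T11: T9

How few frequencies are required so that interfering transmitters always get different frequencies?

T9, T14, T7, T1, T2 pairwise conflict, so at least 5 frequencies are needed.
A valid assignment using 5 frequencies: T9=1, T4=2, T14=4, T7=5, T1=2, T2=3, T11=2. Every pair that conflicts lands in different frequencies.

5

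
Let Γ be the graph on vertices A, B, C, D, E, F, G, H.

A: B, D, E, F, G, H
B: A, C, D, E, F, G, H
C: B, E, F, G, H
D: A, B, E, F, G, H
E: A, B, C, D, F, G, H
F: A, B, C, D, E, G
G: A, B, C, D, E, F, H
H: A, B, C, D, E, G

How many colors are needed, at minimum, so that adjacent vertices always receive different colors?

A, B, D, E, G, H form a clique, so at least 6 colors are needed.
One proper 6-coloring: A=6, B=3, C=4, D=4, E=2, F=5, G=1, H=5. No two adjacent vertices share a color.

6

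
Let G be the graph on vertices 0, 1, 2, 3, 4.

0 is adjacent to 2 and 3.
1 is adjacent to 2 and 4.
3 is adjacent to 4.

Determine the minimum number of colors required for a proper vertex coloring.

3

The cycle 2-1-4-3-0-2 has odd length 5, so it cannot be 2-colored; at least 3 colors are needed.
3 colors suffice: color red → {0, 4}; color blue → {1, 3}; color green → {2}. Every edge joins two different colors.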